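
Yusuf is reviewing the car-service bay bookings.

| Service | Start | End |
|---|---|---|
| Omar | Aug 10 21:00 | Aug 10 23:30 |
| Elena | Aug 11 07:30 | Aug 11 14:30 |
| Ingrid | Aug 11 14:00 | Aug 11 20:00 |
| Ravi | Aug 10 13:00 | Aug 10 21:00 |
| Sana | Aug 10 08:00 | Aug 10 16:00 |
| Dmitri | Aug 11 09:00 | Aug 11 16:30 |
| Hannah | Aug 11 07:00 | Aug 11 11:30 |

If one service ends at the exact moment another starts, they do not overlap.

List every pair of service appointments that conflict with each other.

Two intervals overlap when each starts before the other ends.
Sorted by start: Sana, Ravi, Omar, Hannah, Elena, Dmitri, Ingrid.
Ravi starts before Sana ends → Sana and Ravi overlap.
Omar starts after Sana ends; Sana is clear from here.
Omar starts exactly when Ravi ends (back-to-back, no overlap); Ravi is clear from here.
Hannah starts after Omar ends; Omar is clear from here.
Elena starts before Hannah ends → Hannah and Elena overlap.
Dmitri starts before Hannah ends → Hannah and Dmitri overlap.
Ingrid starts after Hannah ends.
Dmitri starts before Elena ends → Elena and Dmitri overlap.
Ingrid starts before Elena ends → Elena and Ingrid overlap.
Ingrid starts before Dmitri ends → Dmitri and Ingrid overlap.

Dmitri & Elena, Dmitri & Hannah, Dmitri & Ingrid, Elena & Hannah, Elena & Ingrid, Ravi & Sana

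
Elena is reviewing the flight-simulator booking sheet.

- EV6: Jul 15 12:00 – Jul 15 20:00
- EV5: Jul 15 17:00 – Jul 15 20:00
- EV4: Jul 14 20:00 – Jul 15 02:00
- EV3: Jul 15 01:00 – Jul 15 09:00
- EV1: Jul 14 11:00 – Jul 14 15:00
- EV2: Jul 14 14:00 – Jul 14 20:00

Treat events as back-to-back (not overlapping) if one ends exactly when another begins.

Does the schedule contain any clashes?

Two intervals overlap when each starts before the other ends.
Sorted by start: EV1, EV2, EV4, EV3, EV6, EV5.
EV2 starts before EV1 ends → EV1 and EV2 overlap.
That's a conflict, so the schedule is not conflict-free.

Yes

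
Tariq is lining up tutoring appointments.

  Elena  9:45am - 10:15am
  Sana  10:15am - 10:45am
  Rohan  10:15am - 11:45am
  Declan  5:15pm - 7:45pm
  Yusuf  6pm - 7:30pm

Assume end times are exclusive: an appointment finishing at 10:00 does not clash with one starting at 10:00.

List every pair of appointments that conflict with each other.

Sorted by start: Elena, Sana, Rohan, Declan, Yusuf.
Sana starts exactly when Elena ends (back-to-back, no overlap), so Elena has no further overlaps.
Rohan starts before Sana ends → Sana and Rohan overlap.
Declan starts after Sana ends, so Sana has no further overlaps.
Declan starts after Rohan ends, so Rohan has no further overlaps.
Yusuf starts before Declan ends → Declan and Yusuf overlap.

Declan & Yusuf, Rohan & Sana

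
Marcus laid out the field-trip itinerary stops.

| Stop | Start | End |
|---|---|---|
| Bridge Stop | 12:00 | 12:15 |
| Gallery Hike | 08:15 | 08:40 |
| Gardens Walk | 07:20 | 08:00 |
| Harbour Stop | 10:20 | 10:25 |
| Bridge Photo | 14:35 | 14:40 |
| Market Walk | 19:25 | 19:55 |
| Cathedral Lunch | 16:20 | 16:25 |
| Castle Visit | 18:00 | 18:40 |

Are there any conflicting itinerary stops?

Sorted by start: Gardens Walk, Gallery Hike, Harbour Stop, Bridge Stop, Bridge Photo, Cathedral Lunch, Castle Visit, Market Walk.
Gallery Hike starts after Gardens Walk ends — done with Gardens Walk.
Harbour Stop starts after Gallery Hike ends — done with Gallery Hike.
Bridge Stop starts after Harbour Stop ends — done with Harbour Stop.
Bridge Photo starts after Bridge Stop ends — done with Bridge Stop.
Cathedral Lunch starts after Bridge Photo ends — done with Bridge Photo.
Castle Visit starts after Cathedral Lunch ends — done with Cathedral Lunch.
Market Walk starts after Castle Visit ends.
Every pair is clear; the schedule has no overlaps.

No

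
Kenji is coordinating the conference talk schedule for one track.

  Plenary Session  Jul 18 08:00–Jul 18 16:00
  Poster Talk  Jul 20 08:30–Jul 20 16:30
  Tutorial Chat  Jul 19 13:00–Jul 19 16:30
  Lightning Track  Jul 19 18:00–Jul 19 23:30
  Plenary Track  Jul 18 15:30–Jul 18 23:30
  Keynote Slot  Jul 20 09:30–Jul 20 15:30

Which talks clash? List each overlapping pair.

Keynote Slot & Poster Talk, Plenary Session & Plenary Track

Sorted by start: Plenary Session, Plenary Track, Tutorial Chat, Lightning Track, Poster Talk, Keynote Slot.
Plenary Track starts before Plenary Session ends → Plenary Session and Plenary Track overlap.
Tutorial Chat starts after Plenary Session ends, so nothing later overlaps Plenary Session either.
Tutorial Chat starts after Plenary Track ends, so nothing later overlaps Plenary Track either.
Lightning Track starts after Tutorial Chat ends, so nothing later overlaps Tutorial Chat either.
Poster Talk starts after Lightning Track ends, so nothing later overlaps Lightning Track either.
Keynote Slot starts before Poster Talk ends → Poster Talk and Keynote Slot overlap.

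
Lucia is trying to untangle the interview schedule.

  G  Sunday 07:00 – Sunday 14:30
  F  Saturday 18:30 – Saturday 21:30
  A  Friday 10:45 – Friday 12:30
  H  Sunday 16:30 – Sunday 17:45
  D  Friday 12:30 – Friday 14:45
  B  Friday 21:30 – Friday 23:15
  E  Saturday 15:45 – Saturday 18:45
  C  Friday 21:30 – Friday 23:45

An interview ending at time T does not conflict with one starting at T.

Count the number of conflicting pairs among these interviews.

Sorted by start: A, D, B, C, E, F, G, H.
D starts exactly when A ends (back-to-back, no overlap) — done with A.
B starts after D ends — done with D.
C starts before B ends → B and C overlap.
E starts after B ends — done with B.
E starts after C ends — done with C.
F starts before E ends → E and F overlap.
G starts after E ends — done with E.
G starts after F ends — done with F.
H starts after G ends.
Overlapping pairs: B & C, E & F — 2 in total.

2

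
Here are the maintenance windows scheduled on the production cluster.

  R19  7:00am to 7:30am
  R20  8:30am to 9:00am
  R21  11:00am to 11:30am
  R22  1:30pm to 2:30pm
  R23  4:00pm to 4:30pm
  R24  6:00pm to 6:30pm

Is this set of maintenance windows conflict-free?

Yes

Sorted by start: R19, R20, R21, R22, R23, R24.
R20 starts after R19 ends — done with R19.
R21 starts after R20 ends — done with R20.
R22 starts after R21 ends — done with R21.
R23 starts after R22 ends — done with R22.
R24 starts after R23 ends.
Every pair is clear; the schedule has no overlaps.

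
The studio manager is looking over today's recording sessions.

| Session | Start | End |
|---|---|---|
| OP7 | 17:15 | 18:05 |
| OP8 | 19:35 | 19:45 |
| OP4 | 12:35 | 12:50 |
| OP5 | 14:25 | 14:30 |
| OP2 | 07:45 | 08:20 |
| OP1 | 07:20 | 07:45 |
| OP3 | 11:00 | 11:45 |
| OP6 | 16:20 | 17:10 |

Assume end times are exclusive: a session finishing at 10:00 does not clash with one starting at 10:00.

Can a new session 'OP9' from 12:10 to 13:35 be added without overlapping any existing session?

OP1: ends 07:45 at or before OP9 starts 12:10 → clear.
OP2: ends 08:20 at or before OP9 starts 12:10 → clear.
OP3: ends 11:45 at or before OP9 starts 12:10 → clear.
OP4: starts 12:35 before OP9 ends 13:35, and ends 12:50 after OP9 starts 12:10 → overlap.
OP5: starts 14:25 at or after OP9 ends 13:35 → clear.
OP6: starts 16:20 at or after OP9 ends 13:35 → clear.
OP7: starts 17:15 at or after OP9 ends 13:35 → clear.
OP8: starts 19:35 at or after OP9 ends 13:35 → clear.
OP9 overlaps OP4.

No — it overlaps OP4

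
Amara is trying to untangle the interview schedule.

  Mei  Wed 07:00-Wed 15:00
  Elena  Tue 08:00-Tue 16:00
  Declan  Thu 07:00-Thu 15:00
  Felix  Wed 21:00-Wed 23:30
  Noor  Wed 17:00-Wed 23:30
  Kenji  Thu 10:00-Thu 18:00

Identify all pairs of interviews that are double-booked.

Declan & Kenji, Felix & Noor

Sorted by start: Elena, Mei, Noor, Felix, Declan, Kenji.
Mei starts after Elena ends, so nothing later overlaps Elena either.
Noor starts after Mei ends, so nothing later overlaps Mei either.
Felix starts before Noor ends → Noor and Felix overlap.
Declan starts after Noor ends, so nothing later overlaps Noor either.
Declan starts after Felix ends, so nothing later overlaps Felix either.
Kenji starts before Declan ends → Declan and Kenji overlap.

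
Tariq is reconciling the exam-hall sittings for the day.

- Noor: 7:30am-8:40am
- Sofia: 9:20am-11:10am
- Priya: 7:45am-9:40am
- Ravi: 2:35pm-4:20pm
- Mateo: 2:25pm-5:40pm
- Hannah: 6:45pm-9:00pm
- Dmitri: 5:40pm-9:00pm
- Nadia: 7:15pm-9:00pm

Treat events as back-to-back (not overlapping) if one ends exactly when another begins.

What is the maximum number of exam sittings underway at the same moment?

3

Walk through starts and ends in time order (an end at T is processed before a start at T):
7:30am start Noor → 1
7:45am start Priya → 2
8:40am end Noor → 1
9:20am start Sofia → 2
9:40am end Priya → 1
11:10am end Sofia → 0
2:25pm start Mateo → 1
2:35pm start Ravi → 2
4:20pm end Ravi → 1
5:40pm end Mateo → 0
5:40pm start Dmitri → 1
6:45pm start Hannah → 2
7:15pm start Nadia → 3
9:00pm end Dmitri → 2
9:00pm end Hannah → 1
9:00pm end Nadia → 0
Peak is 3, at 7:15pm (Dmitri, Hannah, Nadia).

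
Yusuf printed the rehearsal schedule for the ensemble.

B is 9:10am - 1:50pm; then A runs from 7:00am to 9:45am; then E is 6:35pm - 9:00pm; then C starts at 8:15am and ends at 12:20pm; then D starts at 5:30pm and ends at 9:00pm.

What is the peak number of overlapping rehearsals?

Walk through starts and ends in time order (an end at T is processed before a start at T):
7:00am start A → 1
8:15am start C → 2
9:10am start B → 3
9:45am end A → 2
12:20pm end C → 1
1:50pm end B → 0
5:30pm start D → 1
6:35pm start E → 2
9:00pm end D → 1
9:00pm end E → 0
Peak is 3, at 9:10am (A, B, C).

3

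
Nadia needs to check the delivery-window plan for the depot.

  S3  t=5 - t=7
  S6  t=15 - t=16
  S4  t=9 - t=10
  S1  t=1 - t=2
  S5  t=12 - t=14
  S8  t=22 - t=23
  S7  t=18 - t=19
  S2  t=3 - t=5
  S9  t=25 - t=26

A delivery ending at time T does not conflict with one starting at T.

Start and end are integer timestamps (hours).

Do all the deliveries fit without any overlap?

Yes

Sorted by start: S1, S2, S3, S4, S5, S6, S7, S8, S9.
S2 starts after S1 ends; S1 is clear from here.
S3 starts exactly when S2 ends (back-to-back, no overlap); S2 is clear from here.
S4 starts after S3 ends; S3 is clear from here.
S5 starts after S4 ends; S4 is clear from here.
S6 starts after S5 ends; S5 is clear from here.
S7 starts after S6 ends; S6 is clear from here.
S8 starts after S7 ends; S7 is clear from here.
S9 starts after S8 ends.
Every pair is clear; the schedule has no overlaps.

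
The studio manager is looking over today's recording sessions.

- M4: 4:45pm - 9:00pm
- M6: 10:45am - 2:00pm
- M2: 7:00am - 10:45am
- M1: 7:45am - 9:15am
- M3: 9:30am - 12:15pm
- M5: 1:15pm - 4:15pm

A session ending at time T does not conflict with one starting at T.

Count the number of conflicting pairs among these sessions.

4

Sorted by start: M2, M1, M3, M6, M5, M4.
M1 starts before M2 ends → M2 and M1 overlap.
M3 starts before M2 ends → M2 and M3 overlap.
M6 starts exactly when M2 ends (back-to-back, no overlap) — done with M2.
M3 starts after M1 ends — done with M1.
M6 starts before M3 ends → M3 and M6 overlap.
M5 starts after M3 ends — done with M3.
M5 starts before M6 ends → M6 and M5 overlap.
M4 starts after M6 ends.
M4 starts after M5 ends.
Overlapping pairs: M1 & M2, M2 & M3, M3 & M6, M5 & M6 — 4 in total.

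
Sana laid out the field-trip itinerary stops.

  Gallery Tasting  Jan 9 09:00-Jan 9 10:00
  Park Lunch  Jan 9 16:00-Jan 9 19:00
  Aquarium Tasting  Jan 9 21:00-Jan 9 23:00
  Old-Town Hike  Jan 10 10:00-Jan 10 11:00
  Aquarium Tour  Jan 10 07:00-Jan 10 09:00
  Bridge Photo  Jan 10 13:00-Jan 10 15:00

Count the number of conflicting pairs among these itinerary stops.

Two intervals overlap when each starts before the other ends.
Sorted by start: Gallery Tasting, Park Lunch, Aquarium Tasting, Aquarium Tour, Old-Town Hike, Bridge Photo.
Park Lunch starts after Gallery Tasting ends — done with Gallery Tasting.
Aquarium Tasting starts after Park Lunch ends — done with Park Lunch.
Aquarium Tour starts after Aquarium Tasting ends — done with Aquarium Tasting.
Old-Town Hike starts after Aquarium Tour ends — done with Aquarium Tour.
Bridge Photo starts after Old-Town Hike ends.
No pair overlaps.

0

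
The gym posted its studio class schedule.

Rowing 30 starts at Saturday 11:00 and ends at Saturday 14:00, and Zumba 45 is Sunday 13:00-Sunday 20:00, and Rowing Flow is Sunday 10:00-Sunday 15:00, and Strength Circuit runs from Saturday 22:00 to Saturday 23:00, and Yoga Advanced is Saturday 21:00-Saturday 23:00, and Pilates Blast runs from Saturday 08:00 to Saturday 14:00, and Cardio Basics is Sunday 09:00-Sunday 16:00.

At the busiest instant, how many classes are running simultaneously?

Sweep the timeline, counting +1 at each start and −1 at each end (ends before starts at a tie):
Saturday 08:00 start Pilates Blast → 1
Saturday 11:00 start Rowing 30 → 2
Saturday 14:00 end Pilates Blast → 1
Saturday 14:00 end Rowing 30 → 0
Saturday 21:00 start Yoga Advanced → 1
Saturday 22:00 start Strength Circuit → 2
Saturday 23:00 end Strength Circuit → 1
Saturday 23:00 end Yoga Advanced → 0
Sunday 09:00 start Cardio Basics → 1
Sunday 10:00 start Rowing Flow → 2
Sunday 13:00 start Zumba 45 → 3
Sunday 15:00 end Rowing Flow → 2
Sunday 16:00 end Cardio Basics → 1
Sunday 20:00 end Zumba 45 → 0
Peak is 3, at Sunday 13:00 (Cardio Basics, Rowing Flow, Zumba 45).

3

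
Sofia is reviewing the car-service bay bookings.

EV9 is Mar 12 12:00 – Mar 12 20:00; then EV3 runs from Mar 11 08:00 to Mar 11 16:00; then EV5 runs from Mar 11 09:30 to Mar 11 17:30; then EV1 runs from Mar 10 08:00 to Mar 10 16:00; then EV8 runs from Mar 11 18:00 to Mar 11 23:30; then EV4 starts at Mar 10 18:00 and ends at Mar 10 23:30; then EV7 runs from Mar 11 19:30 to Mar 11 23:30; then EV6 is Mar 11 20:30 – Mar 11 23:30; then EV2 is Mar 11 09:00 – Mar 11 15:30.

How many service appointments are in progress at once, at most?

3

Sweep the timeline, counting +1 at each start and −1 at each end (ends before starts at a tie):
Mar 10 08:00 start EV1 → 1
Mar 10 16:00 end EV1 → 0
Mar 10 18:00 start EV4 → 1
Mar 10 23:30 end EV4 → 0
Mar 11 08:00 start EV3 → 1
Mar 11 09:00 start EV2 → 2
Mar 11 09:30 start EV5 → 3
Mar 11 15:30 end EV2 → 2
Mar 11 16:00 end EV3 → 1
Mar 11 17:30 end EV5 → 0
Mar 11 18:00 start EV8 → 1
Mar 11 19:30 start EV7 → 2
Mar 11 20:30 start EV6 → 3
Mar 11 23:30 end EV6 → 2
Mar 11 23:30 end EV7 → 1
Mar 11 23:30 end EV8 → 0
Mar 12 12:00 start EV9 → 1
Mar 12 20:00 end EV9 → 0
Peak is 3, at Mar 11 09:30 (EV2, EV3, EV5).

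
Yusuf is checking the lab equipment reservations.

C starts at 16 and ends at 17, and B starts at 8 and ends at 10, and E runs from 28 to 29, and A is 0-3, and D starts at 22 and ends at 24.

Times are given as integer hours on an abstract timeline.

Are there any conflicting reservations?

No

Check each pair: they overlap iff neither finishes before the other starts.
Sorted by start: A, B, C, D, E.
B starts after A ends, so A has no further overlaps.
C starts after B ends, so B has no further overlaps.
D starts after C ends, so C has no further overlaps.
E starts after D ends.
Every pair is clear; the schedule has no overlaps.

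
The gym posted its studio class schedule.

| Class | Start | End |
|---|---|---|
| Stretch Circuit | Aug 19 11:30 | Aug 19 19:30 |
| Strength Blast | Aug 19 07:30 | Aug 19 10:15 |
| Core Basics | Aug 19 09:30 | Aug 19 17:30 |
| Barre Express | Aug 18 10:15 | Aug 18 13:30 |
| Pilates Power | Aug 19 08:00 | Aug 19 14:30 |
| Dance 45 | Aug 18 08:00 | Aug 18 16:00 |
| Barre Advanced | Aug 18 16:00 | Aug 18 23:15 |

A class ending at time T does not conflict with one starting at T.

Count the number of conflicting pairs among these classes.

Sorted by start: Dance 45, Barre Express, Barre Advanced, Strength Blast, Pilates Power, Core Basics, Stretch Circuit.
Barre Express starts before Dance 45 ends → Dance 45 and Barre Express overlap.
Barre Advanced starts exactly when Dance 45 ends (back-to-back, no overlap) — done with Dance 45.
Barre Advanced starts after Barre Express ends — done with Barre Express.
Strength Blast starts after Barre Advanced ends — done with Barre Advanced.
Pilates Power starts before Strength Blast ends → Strength Blast and Pilates Power overlap.
Core Basics starts before Strength Blast ends → Strength Blast and Core Basics overlap.
Stretch Circuit starts after Strength Blast ends.
Core Basics starts before Pilates Power ends → Pilates Power and Core Basics overlap.
Stretch Circuit starts before Pilates Power ends → Pilates Power and Stretch Circuit overlap.
Stretch Circuit starts before Core Basics ends → Core Basics and Stretch Circuit overlap.
Overlapping pairs: Barre Express & Dance 45, Core Basics & Pilates Power, Core Basics & Strength Blast, Core Basics & Stretch Circuit, Pilates Power & Strength Blast, Pilates Power & Stretch Circuit — 6 in total.

6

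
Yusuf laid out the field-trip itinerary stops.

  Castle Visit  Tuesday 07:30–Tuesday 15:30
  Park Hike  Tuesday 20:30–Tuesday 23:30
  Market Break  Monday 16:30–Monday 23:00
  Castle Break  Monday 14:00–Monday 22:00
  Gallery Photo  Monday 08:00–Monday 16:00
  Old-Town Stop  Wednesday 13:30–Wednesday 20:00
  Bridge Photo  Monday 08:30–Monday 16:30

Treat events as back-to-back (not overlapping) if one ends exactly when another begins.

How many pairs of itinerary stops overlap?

4

Sorted by start: Gallery Photo, Bridge Photo, Castle Break, Market Break, Castle Visit, Park Hike, Old-Town Stop.
Bridge Photo starts before Gallery Photo ends → Gallery Photo and Bridge Photo overlap.
Castle Break starts before Gallery Photo ends → Gallery Photo and Castle Break overlap.
Market Break starts after Gallery Photo ends, so Gallery Photo has no further overlaps.
Castle Break starts before Bridge Photo ends → Bridge Photo and Castle Break overlap.
Market Break starts exactly when Bridge Photo ends (back-to-back, no overlap), so Bridge Photo has no further overlaps.
Market Break starts before Castle Break ends → Castle Break and Market Break overlap.
Castle Visit starts after Castle Break ends, so Castle Break has no further overlaps.
Castle Visit starts after Market Break ends, so Market Break has no further overlaps.
Park Hike starts after Castle Visit ends, so Castle Visit has no further overlaps.
Old-Town Stop starts after Park Hike ends.
Overlapping pairs: Bridge Photo & Castle Break, Bridge Photo & Gallery Photo, Castle Break & Gallery Photo, Castle Break & Market Break — 4 in total.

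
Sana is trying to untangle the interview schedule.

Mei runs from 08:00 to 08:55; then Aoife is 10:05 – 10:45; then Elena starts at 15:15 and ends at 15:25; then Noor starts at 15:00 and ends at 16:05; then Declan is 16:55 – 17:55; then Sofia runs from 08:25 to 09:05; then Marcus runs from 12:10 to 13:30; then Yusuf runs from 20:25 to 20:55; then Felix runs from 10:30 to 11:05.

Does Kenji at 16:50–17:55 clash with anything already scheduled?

Mei: ends 08:55 at or before Kenji starts 16:50 → clear.
Sofia: ends 09:05 at or before Kenji starts 16:50 → clear.
Aoife: ends 10:45 at or before Kenji starts 16:50 → clear.
Felix: ends 11:05 at or before Kenji starts 16:50 → clear.
Marcus: ends 13:30 at or before Kenji starts 16:50 → clear.
Noor: ends 16:05 at or before Kenji starts 16:50 → clear.
Elena: ends 15:25 at or before Kenji starts 16:50 → clear.
Declan: starts 16:55 before Kenji ends 17:55, and ends 17:55 after Kenji starts 16:50 → overlap.
Yusuf: starts 20:25 at or after Kenji ends 17:55 → clear.
Kenji overlaps Declan.

Yes — it overlaps Declan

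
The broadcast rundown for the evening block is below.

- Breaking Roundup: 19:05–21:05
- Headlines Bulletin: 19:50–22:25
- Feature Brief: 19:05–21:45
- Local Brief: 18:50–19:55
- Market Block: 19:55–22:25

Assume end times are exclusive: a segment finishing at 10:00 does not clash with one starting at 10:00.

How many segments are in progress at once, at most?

Walk through starts and ends in time order (an end at T is processed before a start at T):
18:50 start Local Brief → 1
19:05 start Breaking Roundup → 2
19:05 start Feature Brief → 3
19:50 start Headlines Bulletin → 4
19:55 end Local Brief → 3
19:55 start Market Block → 4
21:05 end Breaking Roundup → 3
21:45 end Feature Brief → 2
22:25 end Headlines Bulletin → 1
22:25 end Market Block → 0
Peak is 4, at 19:50 (Breaking Roundup, Feature Brief, Headlines Bulletin, Local Brief).

4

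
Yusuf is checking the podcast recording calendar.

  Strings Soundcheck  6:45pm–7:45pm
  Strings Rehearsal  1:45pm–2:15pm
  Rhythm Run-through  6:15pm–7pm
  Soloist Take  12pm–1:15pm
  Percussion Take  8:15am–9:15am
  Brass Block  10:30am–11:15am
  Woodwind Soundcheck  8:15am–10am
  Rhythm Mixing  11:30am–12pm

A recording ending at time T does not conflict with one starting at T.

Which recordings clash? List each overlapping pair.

Percussion Take & Woodwind Soundcheck, Rhythm Run-through & Strings Soundcheck

Sorted by start: Percussion Take, Woodwind Soundcheck, Brass Block, Rhythm Mixing, Soloist Take, Strings Rehearsal, Rhythm Run-through, Strings Soundcheck.
Woodwind Soundcheck starts before Percussion Take ends → Percussion Take and Woodwind Soundcheck overlap.
Brass Block starts after Percussion Take ends, so nothing later overlaps Percussion Take either.
Brass Block starts after Woodwind Soundcheck ends, so nothing later overlaps Woodwind Soundcheck either.
Rhythm Mixing starts after Brass Block ends, so nothing later overlaps Brass Block either.
Soloist Take starts exactly when Rhythm Mixing ends (back-to-back, no overlap), so nothing later overlaps Rhythm Mixing either.
Strings Rehearsal starts after Soloist Take ends, so nothing later overlaps Soloist Take either.
Rhythm Run-through starts after Strings Rehearsal ends, so nothing later overlaps Strings Rehearsal either.
Strings Soundcheck starts before Rhythm Run-through ends → Rhythm Run-through and Strings Soundcheck overlap.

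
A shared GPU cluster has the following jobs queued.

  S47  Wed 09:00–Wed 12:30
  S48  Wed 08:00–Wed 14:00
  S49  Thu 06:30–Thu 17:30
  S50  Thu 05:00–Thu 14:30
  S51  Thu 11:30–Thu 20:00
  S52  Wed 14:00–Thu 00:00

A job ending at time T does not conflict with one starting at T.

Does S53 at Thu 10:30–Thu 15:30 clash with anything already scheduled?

S48: ends Wed 14:00 at or before S53 starts Thu 10:30 → clear.
S47: ends Wed 12:30 at or before S53 starts Thu 10:30 → clear.
S52: ends Thu 00:00 at or before S53 starts Thu 10:30 → clear.
S50: starts Thu 05:00 before S53 ends Thu 15:30, and ends Thu 14:30 after S53 starts Thu 10:30 → overlap.
S49: starts Thu 06:30 before S53 ends Thu 15:30, and ends Thu 17:30 after S53 starts Thu 10:30 → overlap.
S51: starts Thu 11:30 before S53 ends Thu 15:30, and ends Thu 20:00 after S53 starts Thu 10:30 → overlap.
S53 overlaps S49, S50, S51.

Yes — it overlaps S49, S50, S51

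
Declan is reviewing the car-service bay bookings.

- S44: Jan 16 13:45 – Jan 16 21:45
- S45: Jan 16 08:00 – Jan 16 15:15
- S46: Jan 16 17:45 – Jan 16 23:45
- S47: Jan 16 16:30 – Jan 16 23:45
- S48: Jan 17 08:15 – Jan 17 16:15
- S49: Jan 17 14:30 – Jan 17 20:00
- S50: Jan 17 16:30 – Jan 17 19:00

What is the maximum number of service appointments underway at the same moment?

3

Walk through starts and ends in time order (an end at T is processed before a start at T):
Jan 16 08:00 start S45 → 1
Jan 16 13:45 start S44 → 2
Jan 16 15:15 end S45 → 1
Jan 16 16:30 start S47 → 2
Jan 16 17:45 start S46 → 3
Jan 16 21:45 end S44 → 2
Jan 16 23:45 end S46 → 1
Jan 16 23:45 end S47 → 0
Jan 17 08:15 start S48 → 1
Jan 17 14:30 start S49 → 2
Jan 17 16:15 end S48 → 1
Jan 17 16:30 start S50 → 2
Jan 17 19:00 end S50 → 1
Jan 17 20:00 end S49 → 0
Peak is 3, at Jan 16 17:45 (S44, S46, S47).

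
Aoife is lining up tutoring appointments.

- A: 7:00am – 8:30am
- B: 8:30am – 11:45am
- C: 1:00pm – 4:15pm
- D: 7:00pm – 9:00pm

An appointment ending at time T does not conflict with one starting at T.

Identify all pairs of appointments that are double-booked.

Two intervals overlap when each starts before the other ends.
Sorted by start: A, B, C, D.
B starts exactly when A ends (back-to-back, no overlap) — done with A.
C starts after B ends — done with B.
D starts after C ends.

no overlapping pairs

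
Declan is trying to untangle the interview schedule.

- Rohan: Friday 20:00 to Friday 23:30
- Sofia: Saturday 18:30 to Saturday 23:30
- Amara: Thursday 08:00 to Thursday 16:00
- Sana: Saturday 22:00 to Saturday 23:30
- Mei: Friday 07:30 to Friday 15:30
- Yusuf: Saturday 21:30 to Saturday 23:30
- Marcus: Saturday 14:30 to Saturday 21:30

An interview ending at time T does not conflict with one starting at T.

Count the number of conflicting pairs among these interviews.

4

Sorted by start: Amara, Mei, Rohan, Marcus, Sofia, Yusuf, Sana.
Mei starts after Amara ends, so Amara has no further overlaps.
Rohan starts after Mei ends, so Mei has no further overlaps.
Marcus starts after Rohan ends, so Rohan has no further overlaps.
Sofia starts before Marcus ends → Marcus and Sofia overlap.
Yusuf starts exactly when Marcus ends (back-to-back, no overlap), so Marcus has no further overlaps.
Yusuf starts before Sofia ends → Sofia and Yusuf overlap.
Sana starts before Sofia ends → Sofia and Sana overlap.
Sana starts before Yusuf ends → Yusuf and Sana overlap.
Overlapping pairs: Marcus & Sofia, Sana & Sofia, Sana & Yusuf, Sofia & Yusuf — 4 in total.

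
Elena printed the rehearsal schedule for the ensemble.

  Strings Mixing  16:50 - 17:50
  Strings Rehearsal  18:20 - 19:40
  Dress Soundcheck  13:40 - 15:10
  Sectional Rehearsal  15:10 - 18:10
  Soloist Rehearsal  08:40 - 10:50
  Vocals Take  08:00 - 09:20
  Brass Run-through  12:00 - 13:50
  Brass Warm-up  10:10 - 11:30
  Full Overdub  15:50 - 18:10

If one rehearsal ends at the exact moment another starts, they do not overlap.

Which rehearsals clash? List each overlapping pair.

Brass Run-through & Dress Soundcheck, Brass Warm-up & Soloist Rehearsal, Full Overdub & Sectional Rehearsal, Full Overdub & Strings Mixing, Sectional Rehearsal & Strings Mixing, Soloist Rehearsal & Vocals Take

Check each pair: they overlap iff neither finishes before the other starts.
Sorted by start: Vocals Take, Soloist Rehearsal, Brass Warm-up, Brass Run-through, Dress Soundcheck, Sectional Rehearsal, Full Overdub, Strings Mixing, Strings Rehearsal.
Soloist Rehearsal starts before Vocals Take ends → Vocals Take and Soloist Rehearsal overlap.
Brass Warm-up starts after Vocals Take ends, so Vocals Take has no further overlaps.
Brass Warm-up starts before Soloist Rehearsal ends → Soloist Rehearsal and Brass Warm-up overlap.
Brass Run-through starts after Soloist Rehearsal ends, so Soloist Rehearsal has no further overlaps.
Brass Run-through starts after Brass Warm-up ends, so Brass Warm-up has no further overlaps.
Dress Soundcheck starts before Brass Run-through ends → Brass Run-through and Dress Soundcheck overlap.
Sectional Rehearsal starts after Brass Run-through ends, so Brass Run-through has no further overlaps.
Sectional Rehearsal starts exactly when Dress Soundcheck ends (back-to-back, no overlap), so Dress Soundcheck has no further overlaps.
Full Overdub starts before Sectional Rehearsal ends → Sectional Rehearsal and Full Overdub overlap.
Strings Mixing starts before Sectional Rehearsal ends → Sectional Rehearsal and Strings Mixing overlap.
Strings Rehearsal starts after Sectional Rehearsal ends.
Strings Mixing starts before Full Overdub ends → Full Overdub and Strings Mixing overlap.
Strings Rehearsal starts after Full Overdub ends.
Strings Rehearsal starts after Strings Mixing ends.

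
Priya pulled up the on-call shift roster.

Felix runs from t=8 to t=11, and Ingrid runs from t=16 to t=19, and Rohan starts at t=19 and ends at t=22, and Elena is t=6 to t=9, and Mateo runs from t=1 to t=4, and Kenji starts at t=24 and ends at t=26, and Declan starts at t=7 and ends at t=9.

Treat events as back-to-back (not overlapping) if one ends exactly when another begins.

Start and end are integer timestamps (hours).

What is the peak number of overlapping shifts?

3

Walk through starts and ends in time order (an end at T is processed before a start at T):
t=1 start Mateo → 1
t=4 end Mateo → 0
t=6 start Elena → 1
t=7 start Declan → 2
t=8 start Felix → 3
t=9 end Declan → 2
t=9 end Elena → 1
t=11 end Felix → 0
t=16 start Ingrid → 1
t=19 end Ingrid → 0
t=19 start Rohan → 1
t=22 end Rohan → 0
t=24 start Kenji → 1
t=26 end Kenji → 0
Peak is 3, at t=8 (Declan, Elena, Felix).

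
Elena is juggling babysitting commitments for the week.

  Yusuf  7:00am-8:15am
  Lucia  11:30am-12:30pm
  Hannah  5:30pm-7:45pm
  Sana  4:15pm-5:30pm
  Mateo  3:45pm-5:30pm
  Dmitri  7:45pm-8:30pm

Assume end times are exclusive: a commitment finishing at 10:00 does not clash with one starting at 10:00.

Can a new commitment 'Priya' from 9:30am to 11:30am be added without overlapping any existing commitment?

Yusuf: ends 8:15am at or before Priya starts 9:30am → clear.
Lucia: starts 11:30am at or after Priya ends 11:30am → clear.
Mateo: starts 3:45pm at or after Priya ends 11:30am → clear.
Sana: starts 4:15pm at or after Priya ends 11:30am → clear.
Hannah: starts 5:30pm at or after Priya ends 11:30am → clear.
Dmitri: starts 7:45pm at or after Priya ends 11:30am → clear.

Yes — the slot is free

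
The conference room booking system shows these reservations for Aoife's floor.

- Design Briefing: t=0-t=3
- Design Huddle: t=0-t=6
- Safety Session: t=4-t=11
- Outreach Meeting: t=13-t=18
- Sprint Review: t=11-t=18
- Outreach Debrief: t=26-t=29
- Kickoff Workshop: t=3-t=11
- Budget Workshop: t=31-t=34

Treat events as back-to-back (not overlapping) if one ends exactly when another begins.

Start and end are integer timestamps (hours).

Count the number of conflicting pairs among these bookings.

5

Two intervals overlap when each starts before the other ends.
Sorted by start: Design Briefing, Design Huddle, Kickoff Workshop, Safety Session, Sprint Review, Outreach Meeting, Outreach Debrief, Budget Workshop.
Design Huddle starts before Design Briefing ends → Design Briefing and Design Huddle overlap.
Kickoff Workshop starts exactly when Design Briefing ends (back-to-back, no overlap), so Design Briefing has no further overlaps.
Kickoff Workshop starts before Design Huddle ends → Design Huddle and Kickoff Workshop overlap.
Safety Session starts before Design Huddle ends → Design Huddle and Safety Session overlap.
Sprint Review starts after Design Huddle ends, so Design Huddle has no further overlaps.
Safety Session starts before Kickoff Workshop ends → Kickoff Workshop and Safety Session overlap.
Sprint Review starts exactly when Kickoff Workshop ends (back-to-back, no overlap), so Kickoff Workshop has no further overlaps.
Sprint Review starts exactly when Safety Session ends (back-to-back, no overlap), so Safety Session has no further overlaps.
Outreach Meeting starts before Sprint Review ends → Sprint Review and Outreach Meeting overlap.
Outreach Debrief starts after Sprint Review ends, so Sprint Review has no further overlaps.
Outreach Debrief starts after Outreach Meeting ends, so Outreach Meeting has no further overlaps.
Budget Workshop starts after Outreach Debrief ends.
Overlapping pairs: Design Briefing & Design Huddle, Design Huddle & Kickoff Workshop, Design Huddle & Safety Session, Kickoff Workshop & Safety Session, Outreach Meeting & Sprint Review — 5 in total.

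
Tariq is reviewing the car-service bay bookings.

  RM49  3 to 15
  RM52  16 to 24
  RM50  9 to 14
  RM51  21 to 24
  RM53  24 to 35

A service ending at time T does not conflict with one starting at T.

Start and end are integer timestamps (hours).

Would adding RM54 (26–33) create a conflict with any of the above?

Yes — it overlaps RM53

RM49: ends 15 at or before RM54 starts 26 → clear.
RM50: ends 14 at or before RM54 starts 26 → clear.
RM52: ends 24 at or before RM54 starts 26 → clear.
RM51: ends 24 at or before RM54 starts 26 → clear.
RM53: starts 24 before RM54 ends 33, and ends 35 after RM54 starts 26 → overlap.
RM54 overlaps RM53.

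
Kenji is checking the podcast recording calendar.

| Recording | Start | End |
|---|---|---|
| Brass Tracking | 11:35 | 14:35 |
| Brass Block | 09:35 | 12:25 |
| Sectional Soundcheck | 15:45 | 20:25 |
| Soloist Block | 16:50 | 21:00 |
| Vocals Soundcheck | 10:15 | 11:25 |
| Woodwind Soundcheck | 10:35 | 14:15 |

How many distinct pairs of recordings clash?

6

Sorted by start: Brass Block, Vocals Soundcheck, Woodwind Soundcheck, Brass Tracking, Sectional Soundcheck, Soloist Block.
Vocals Soundcheck starts before Brass Block ends → Brass Block and Vocals Soundcheck overlap.
Woodwind Soundcheck starts before Brass Block ends → Brass Block and Woodwind Soundcheck overlap.
Brass Tracking starts before Brass Block ends → Brass Block and Brass Tracking overlap.
Sectional Soundcheck starts after Brass Block ends — done with Brass Block.
Woodwind Soundcheck starts before Vocals Soundcheck ends → Vocals Soundcheck and Woodwind Soundcheck overlap.
Brass Tracking starts after Vocals Soundcheck ends — done with Vocals Soundcheck.
Brass Tracking starts before Woodwind Soundcheck ends → Woodwind Soundcheck and Brass Tracking overlap.
Sectional Soundcheck starts after Woodwind Soundcheck ends — done with Woodwind Soundcheck.
Sectional Soundcheck starts after Brass Tracking ends — done with Brass Tracking.
Soloist Block starts before Sectional Soundcheck ends → Sectional Soundcheck and Soloist Block overlap.
Overlapping pairs: Brass Block & Brass Tracking, Brass Block & Vocals Soundcheck, Brass Block & Woodwind Soundcheck, Brass Tracking & Woodwind Soundcheck, Sectional Soundcheck & Soloist Block, Vocals Soundcheck & Woodwind Soundcheck — 6 in total.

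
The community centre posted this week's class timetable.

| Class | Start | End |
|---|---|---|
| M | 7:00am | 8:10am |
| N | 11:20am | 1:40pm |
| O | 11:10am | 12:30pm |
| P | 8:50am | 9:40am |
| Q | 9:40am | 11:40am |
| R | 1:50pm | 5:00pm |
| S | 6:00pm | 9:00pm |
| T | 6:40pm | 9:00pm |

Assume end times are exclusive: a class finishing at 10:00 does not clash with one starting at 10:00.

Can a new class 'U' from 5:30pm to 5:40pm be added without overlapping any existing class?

Yes — the slot is free

M: ends 8:10am at or before U starts 5:30pm → clear.
P: ends 9:40am at or before U starts 5:30pm → clear.
Q: ends 11:40am at or before U starts 5:30pm → clear.
O: ends 12:30pm at or before U starts 5:30pm → clear.
N: ends 1:40pm at or before U starts 5:30pm → clear.
R: ends 5:00pm at or before U starts 5:30pm → clear.
S: starts 6:00pm at or after U ends 5:40pm → clear.
T: starts 6:40pm at or after U ends 5:40pm → clear.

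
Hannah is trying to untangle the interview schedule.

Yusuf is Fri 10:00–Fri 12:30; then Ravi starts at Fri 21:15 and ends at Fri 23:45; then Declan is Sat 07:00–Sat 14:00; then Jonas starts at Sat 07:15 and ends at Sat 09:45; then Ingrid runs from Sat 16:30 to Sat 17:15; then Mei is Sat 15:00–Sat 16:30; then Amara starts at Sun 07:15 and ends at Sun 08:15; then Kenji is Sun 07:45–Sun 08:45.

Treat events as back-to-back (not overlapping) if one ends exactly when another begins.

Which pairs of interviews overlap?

Amara & Kenji, Declan & Jonas

Sorted by start: Yusuf, Ravi, Declan, Jonas, Mei, Ingrid, Amara, Kenji.
Ravi starts after Yusuf ends, so nothing later overlaps Yusuf either.
Declan starts after Ravi ends, so nothing later overlaps Ravi either.
Jonas starts before Declan ends → Declan and Jonas overlap.
Mei starts after Declan ends, so nothing later overlaps Declan either.
Mei starts after Jonas ends, so nothing later overlaps Jonas either.
Ingrid starts exactly when Mei ends (back-to-back, no overlap), so nothing later overlaps Mei either.
Amara starts after Ingrid ends, so nothing later overlaps Ingrid either.
Kenji starts before Amara ends → Amara and Kenji overlap.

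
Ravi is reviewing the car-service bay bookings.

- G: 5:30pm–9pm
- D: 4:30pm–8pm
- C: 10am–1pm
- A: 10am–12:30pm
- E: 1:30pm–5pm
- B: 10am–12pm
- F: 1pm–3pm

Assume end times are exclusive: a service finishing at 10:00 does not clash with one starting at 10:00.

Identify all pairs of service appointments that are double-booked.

A & B, A & C, B & C, D & E, D & G, E & F

Sorted by start: A, B, C, F, E, D, G.
B starts before A ends → A and B overlap.
C starts before A ends → A and C overlap.
F starts after A ends, so A has no further overlaps.
C starts before B ends → B and C overlap.
F starts after B ends, so B has no further overlaps.
F starts exactly when C ends (back-to-back, no overlap), so C has no further overlaps.
E starts before F ends → F and E overlap.
D starts after F ends, so F has no further overlaps.
D starts before E ends → E and D overlap.
G starts after E ends.
G starts before D ends → D and G overlap.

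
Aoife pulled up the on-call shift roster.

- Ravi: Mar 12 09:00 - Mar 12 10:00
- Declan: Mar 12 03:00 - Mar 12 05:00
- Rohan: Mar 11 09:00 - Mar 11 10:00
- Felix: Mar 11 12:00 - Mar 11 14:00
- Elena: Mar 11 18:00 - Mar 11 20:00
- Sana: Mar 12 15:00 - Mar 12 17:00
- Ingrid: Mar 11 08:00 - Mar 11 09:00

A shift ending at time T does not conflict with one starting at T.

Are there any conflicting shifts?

No

Two intervals overlap when each starts before the other ends.
Sorted by start: Ingrid, Rohan, Felix, Elena, Declan, Ravi, Sana.
Rohan starts exactly when Ingrid ends (back-to-back, no overlap) — done with Ingrid.
Felix starts after Rohan ends — done with Rohan.
Elena starts after Felix ends — done with Felix.
Declan starts after Elena ends — done with Elena.
Ravi starts after Declan ends — done with Declan.
Sana starts after Ravi ends.
Every pair is clear; the schedule has no overlaps.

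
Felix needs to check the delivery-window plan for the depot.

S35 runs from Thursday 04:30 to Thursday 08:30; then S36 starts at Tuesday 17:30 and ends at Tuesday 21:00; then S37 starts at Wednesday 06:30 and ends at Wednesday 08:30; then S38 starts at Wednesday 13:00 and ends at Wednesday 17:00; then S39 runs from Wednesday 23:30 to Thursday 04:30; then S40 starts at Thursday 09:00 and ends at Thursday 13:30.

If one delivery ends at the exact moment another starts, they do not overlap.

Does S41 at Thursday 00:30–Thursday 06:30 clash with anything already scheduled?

Yes — it overlaps S35, S39

S36: ends Tuesday 21:00 at or before S41 starts Thursday 00:30 → clear.
S37: ends Wednesday 08:30 at or before S41 starts Thursday 00:30 → clear.
S38: ends Wednesday 17:00 at or before S41 starts Thursday 00:30 → clear.
S39: starts Wednesday 23:30 before S41 ends Thursday 06:30, and ends Thursday 04:30 after S41 starts Thursday 00:30 → overlap.
S35: starts Thursday 04:30 before S41 ends Thursday 06:30, and ends Thursday 08:30 after S41 starts Thursday 00:30 → overlap.
S40: starts Thursday 09:00 at or after S41 ends Thursday 06:30 → clear.
S41 overlaps S35, S39.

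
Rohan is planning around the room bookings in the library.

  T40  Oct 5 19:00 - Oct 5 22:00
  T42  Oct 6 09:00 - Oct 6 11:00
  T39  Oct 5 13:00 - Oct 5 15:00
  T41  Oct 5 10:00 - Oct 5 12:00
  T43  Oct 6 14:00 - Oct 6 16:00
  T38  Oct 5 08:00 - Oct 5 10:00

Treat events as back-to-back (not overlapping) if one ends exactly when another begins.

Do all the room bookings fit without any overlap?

Yes

Two intervals overlap when each starts before the other ends.
Sorted by start: T38, T41, T39, T40, T42, T43.
T41 starts exactly when T38 ends (back-to-back, no overlap) — done with T38.
T39 starts after T41 ends — done with T41.
T40 starts after T39 ends — done with T39.
T42 starts after T40 ends — done with T40.
T43 starts after T42 ends.
Every pair is clear; the schedule has no overlaps.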